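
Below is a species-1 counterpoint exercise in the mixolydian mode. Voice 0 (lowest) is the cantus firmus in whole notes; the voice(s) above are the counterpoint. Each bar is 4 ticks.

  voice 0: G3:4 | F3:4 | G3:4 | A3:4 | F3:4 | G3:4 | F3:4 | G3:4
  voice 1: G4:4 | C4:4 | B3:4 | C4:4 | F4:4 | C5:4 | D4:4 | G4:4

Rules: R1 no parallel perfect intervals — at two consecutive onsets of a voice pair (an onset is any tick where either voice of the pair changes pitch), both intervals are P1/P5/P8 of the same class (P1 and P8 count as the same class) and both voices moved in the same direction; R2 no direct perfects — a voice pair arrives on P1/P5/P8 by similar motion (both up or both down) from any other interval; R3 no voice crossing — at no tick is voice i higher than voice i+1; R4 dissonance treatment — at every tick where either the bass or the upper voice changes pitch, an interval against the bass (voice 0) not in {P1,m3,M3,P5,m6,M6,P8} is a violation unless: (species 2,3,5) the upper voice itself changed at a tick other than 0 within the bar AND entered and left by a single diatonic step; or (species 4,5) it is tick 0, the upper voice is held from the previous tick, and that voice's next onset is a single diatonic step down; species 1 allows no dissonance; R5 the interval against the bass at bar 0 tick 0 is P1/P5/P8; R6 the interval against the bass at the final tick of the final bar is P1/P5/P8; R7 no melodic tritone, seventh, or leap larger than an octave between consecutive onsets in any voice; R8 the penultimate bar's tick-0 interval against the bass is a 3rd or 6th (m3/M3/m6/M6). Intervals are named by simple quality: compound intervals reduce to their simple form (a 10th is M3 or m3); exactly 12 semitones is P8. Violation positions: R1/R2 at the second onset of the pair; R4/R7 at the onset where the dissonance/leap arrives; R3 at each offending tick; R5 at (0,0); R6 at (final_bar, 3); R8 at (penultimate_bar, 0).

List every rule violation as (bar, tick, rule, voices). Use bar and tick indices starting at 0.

bar 0: v0=G3 v1=G4 downbeat P8
bar 1: v0=F3 v1=C4 downbeat P5
bar 2: v0=G3 v1=B3 downbeat M3
bar 3: v0=A3 v1=C4 downbeat m3
bar 4: v0=F3 v1=F4 downbeat P8
bar 5: v0=G3 v1=C5 downbeat P4
bar 6: v0=F3 v1=D4 downbeat M6
bar 7: v0=G3 v1=G4 downbeat P8
  -> R2 @ bar 1 tick 0 v(0, 1): G3/G4 P8 -> F3/C4 P5 similar
  -> R4 @ bar 5 tick 0 v(0, 1): G3/C5 P4 untreated
  -> R7 @ bar 6 tick 0 v(1,): C5->D4 leap 10st
  -> R2 @ bar 7 tick 0 v(0, 1): F3/D4 M6 -> G3/G4 P8 similar

(1, 0, R2, (0, 1))
(5, 0, R4, (0, 1))
(6, 0, R7, (1,))
(7, 0, R2, (0, 1))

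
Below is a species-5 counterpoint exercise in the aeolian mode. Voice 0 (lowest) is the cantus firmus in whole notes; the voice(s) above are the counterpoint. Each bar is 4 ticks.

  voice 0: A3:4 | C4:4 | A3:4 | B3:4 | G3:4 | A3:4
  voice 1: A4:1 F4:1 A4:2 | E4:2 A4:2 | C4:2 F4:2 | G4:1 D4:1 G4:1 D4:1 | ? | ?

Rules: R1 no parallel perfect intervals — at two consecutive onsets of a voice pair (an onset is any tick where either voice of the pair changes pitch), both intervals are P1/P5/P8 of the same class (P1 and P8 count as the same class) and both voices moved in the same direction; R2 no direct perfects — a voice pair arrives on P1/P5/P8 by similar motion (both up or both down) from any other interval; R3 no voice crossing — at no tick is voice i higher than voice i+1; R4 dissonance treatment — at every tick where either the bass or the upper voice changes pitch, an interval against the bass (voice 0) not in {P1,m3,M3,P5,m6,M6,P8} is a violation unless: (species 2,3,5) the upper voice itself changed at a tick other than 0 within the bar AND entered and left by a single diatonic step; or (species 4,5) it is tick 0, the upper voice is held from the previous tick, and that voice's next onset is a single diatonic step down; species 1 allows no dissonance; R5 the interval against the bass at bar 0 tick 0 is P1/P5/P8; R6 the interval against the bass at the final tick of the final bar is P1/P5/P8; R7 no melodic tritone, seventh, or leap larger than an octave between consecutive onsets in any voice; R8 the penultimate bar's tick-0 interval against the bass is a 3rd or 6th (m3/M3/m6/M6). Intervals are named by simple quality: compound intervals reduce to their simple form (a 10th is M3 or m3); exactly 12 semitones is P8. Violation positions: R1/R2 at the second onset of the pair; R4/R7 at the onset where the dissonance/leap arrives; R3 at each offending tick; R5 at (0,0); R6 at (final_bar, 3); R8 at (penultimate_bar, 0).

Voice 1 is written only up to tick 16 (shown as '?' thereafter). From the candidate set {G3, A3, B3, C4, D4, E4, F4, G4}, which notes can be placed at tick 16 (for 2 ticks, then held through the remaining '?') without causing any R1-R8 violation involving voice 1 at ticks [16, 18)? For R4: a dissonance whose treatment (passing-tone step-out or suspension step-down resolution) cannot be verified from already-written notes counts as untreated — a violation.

G3: violates R2,R8
A3: violates R4,R8
B3: legal
C4: violates R4,R8
D4: violates R8
E4: legal
F4: violates R4,R8
G4: violates R8

{B3, E4}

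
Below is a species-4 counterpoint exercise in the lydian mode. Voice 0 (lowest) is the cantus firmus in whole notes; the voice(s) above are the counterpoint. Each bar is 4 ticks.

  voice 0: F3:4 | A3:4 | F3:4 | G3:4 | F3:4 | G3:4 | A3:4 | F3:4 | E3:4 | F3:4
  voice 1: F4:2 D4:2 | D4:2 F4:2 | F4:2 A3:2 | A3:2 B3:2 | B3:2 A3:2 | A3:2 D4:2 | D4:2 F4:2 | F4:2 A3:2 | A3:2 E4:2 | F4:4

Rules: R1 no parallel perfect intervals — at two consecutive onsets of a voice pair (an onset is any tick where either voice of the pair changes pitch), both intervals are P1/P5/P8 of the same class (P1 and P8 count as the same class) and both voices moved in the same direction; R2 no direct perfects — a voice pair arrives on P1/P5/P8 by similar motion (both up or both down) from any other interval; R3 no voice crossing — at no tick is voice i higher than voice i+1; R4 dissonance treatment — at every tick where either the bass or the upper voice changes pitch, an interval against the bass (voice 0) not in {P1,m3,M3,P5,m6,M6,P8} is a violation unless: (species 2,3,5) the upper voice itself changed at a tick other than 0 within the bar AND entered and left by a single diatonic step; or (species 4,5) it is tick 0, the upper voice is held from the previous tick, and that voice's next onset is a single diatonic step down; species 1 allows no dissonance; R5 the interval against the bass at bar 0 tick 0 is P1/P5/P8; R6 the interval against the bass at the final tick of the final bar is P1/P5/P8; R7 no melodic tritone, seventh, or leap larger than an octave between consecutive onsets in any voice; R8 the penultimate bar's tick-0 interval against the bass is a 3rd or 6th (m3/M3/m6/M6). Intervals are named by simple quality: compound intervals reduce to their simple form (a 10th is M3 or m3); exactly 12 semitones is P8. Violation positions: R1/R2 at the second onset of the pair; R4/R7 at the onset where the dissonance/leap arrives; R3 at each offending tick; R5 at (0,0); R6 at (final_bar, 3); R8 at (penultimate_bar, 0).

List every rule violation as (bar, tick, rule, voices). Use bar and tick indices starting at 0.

bar 0: v0=F3 v1=F4 downbeat P8
bar 1: v0=A3 v1=D4 downbeat P4
bar 2: v0=F3 v1=F4 downbeat P8
bar 3: v0=G3 v1=A3 downbeat M2
bar 4: v0=F3 v1=B3 downbeat TT
bar 5: v0=G3 v1=A3 downbeat M2
bar 6: v0=A3 v1=D4 downbeat P4
bar 7: v0=F3 v1=F4 downbeat P8
bar 8: v0=E3 v1=A3 downbeat P4
bar 9: v0=F3 v1=F4 downbeat P8
  -> R4 @ bar 1 tick 0 v(0, 1): A3/D4 P4 untreated
  -> R4 @ bar 3 tick 0 v(0, 1): G3/A3 M2 untreated
  -> R4 @ bar 5 tick 0 v(0, 1): G3/A3 M2 untreated
  -> R4 @ bar 6 tick 0 v(0, 1): A3/D4 P4 untreated
  -> R4 @ bar 8 tick 0 v(0, 1): E3/A3 P4 untreated
  -> R8 @ bar 8 tick 0 v(0, 1): penult P4 not 3rd/6th
  -> R1 @ bar 9 tick 0 v(0, 1): E3/E4 P8 -> F3/F4 P8 similar

(1, 0, R4, (0, 1))
(3, 0, R4, (0, 1))
(5, 0, R4, (0, 1))
(6, 0, R4, (0, 1))
(8, 0, R4, (0, 1))
(8, 0, R8, (0, 1))
(9, 0, R1, (0, 1))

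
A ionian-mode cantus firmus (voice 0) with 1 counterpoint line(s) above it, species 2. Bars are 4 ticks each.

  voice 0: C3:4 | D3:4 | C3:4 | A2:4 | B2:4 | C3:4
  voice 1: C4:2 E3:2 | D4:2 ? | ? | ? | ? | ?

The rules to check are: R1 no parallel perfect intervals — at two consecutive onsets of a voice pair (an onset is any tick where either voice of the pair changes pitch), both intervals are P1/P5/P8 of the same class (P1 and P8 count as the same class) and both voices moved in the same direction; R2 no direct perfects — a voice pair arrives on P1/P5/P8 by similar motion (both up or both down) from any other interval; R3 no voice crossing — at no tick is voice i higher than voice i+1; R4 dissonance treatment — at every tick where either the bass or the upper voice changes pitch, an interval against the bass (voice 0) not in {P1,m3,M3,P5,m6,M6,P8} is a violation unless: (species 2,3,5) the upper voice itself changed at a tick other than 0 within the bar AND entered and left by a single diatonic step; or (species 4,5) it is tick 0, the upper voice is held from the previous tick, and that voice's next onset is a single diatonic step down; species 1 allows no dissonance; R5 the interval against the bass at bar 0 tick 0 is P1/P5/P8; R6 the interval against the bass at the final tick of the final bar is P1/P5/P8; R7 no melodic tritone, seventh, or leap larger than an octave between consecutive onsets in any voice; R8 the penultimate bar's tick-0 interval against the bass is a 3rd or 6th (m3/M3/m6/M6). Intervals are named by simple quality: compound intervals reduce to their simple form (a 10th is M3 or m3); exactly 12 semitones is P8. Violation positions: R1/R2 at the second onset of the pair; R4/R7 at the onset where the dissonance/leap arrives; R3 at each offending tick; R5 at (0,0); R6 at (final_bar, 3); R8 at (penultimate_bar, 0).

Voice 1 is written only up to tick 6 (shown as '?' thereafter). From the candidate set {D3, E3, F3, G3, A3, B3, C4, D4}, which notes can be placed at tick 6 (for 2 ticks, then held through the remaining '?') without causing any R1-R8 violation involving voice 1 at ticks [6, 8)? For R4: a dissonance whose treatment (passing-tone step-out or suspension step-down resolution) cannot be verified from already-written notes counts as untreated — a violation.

D3: legal
E3: violates R4,R7
F3: legal
G3: violates R4
A3: legal
B3: legal
C4: violates R4
D4: legal

{A3, B3, D3, D4, F3}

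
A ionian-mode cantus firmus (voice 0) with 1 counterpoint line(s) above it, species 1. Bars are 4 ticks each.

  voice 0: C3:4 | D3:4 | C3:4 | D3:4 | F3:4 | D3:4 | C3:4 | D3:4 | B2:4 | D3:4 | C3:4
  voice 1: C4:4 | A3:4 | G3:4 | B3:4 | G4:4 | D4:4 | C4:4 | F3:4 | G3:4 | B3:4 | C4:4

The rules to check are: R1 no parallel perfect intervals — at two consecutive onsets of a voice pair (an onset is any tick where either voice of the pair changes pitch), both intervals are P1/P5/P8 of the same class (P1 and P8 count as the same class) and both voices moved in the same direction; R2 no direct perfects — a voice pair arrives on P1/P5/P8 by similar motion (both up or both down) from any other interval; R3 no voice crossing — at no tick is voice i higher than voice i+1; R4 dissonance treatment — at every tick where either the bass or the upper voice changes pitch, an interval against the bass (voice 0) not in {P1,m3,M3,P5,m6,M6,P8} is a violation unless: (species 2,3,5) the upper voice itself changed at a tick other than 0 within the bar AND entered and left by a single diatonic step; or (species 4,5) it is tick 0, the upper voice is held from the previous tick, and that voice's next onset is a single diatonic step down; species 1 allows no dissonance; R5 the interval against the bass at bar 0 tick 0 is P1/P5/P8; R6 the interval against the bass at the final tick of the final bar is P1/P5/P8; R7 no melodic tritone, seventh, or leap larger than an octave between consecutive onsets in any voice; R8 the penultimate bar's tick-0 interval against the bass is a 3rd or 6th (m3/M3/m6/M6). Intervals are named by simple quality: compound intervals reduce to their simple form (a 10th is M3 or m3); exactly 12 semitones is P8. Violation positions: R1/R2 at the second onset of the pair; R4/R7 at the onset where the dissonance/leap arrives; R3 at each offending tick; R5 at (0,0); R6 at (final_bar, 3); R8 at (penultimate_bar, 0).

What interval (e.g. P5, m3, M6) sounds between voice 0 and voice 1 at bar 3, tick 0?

voice 0=D3 voice 1=B3 -> M6

M6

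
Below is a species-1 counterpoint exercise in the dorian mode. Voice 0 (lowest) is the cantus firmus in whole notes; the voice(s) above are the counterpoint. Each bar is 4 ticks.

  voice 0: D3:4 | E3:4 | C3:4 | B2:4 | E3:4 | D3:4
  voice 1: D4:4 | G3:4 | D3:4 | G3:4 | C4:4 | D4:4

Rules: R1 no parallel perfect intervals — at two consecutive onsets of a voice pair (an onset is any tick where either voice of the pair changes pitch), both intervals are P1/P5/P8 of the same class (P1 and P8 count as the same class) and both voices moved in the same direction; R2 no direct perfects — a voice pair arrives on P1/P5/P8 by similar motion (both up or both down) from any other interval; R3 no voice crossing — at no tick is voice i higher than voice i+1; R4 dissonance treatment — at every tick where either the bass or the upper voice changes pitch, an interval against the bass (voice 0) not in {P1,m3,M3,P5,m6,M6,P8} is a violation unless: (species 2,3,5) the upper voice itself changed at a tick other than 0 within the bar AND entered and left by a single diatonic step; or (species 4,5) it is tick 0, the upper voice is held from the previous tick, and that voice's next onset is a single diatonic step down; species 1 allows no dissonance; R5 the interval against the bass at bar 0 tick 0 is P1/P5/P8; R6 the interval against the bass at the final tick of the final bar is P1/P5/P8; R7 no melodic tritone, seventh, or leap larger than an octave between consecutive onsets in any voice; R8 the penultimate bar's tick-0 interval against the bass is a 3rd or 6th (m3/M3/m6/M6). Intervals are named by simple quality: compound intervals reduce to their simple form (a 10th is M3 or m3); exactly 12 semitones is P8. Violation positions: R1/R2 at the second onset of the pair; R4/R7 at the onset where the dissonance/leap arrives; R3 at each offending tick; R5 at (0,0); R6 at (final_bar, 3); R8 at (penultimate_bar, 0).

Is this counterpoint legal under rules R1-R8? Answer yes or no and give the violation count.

bar 0: v0=D3 v1=D4 (P8)
bar 1: v0=E3 v1=G3 (m3)
bar 2: v0=C3 v1=D3 (M2)
bar 3: v0=B2 v1=G3 (m6)
bar 4: v0=E3 v1=C4 (m6)
bar 5: v0=D3 v1=D4 (P8)
  R4 @ bar2.0: C3/D3 M2 untreated

No (1 violations)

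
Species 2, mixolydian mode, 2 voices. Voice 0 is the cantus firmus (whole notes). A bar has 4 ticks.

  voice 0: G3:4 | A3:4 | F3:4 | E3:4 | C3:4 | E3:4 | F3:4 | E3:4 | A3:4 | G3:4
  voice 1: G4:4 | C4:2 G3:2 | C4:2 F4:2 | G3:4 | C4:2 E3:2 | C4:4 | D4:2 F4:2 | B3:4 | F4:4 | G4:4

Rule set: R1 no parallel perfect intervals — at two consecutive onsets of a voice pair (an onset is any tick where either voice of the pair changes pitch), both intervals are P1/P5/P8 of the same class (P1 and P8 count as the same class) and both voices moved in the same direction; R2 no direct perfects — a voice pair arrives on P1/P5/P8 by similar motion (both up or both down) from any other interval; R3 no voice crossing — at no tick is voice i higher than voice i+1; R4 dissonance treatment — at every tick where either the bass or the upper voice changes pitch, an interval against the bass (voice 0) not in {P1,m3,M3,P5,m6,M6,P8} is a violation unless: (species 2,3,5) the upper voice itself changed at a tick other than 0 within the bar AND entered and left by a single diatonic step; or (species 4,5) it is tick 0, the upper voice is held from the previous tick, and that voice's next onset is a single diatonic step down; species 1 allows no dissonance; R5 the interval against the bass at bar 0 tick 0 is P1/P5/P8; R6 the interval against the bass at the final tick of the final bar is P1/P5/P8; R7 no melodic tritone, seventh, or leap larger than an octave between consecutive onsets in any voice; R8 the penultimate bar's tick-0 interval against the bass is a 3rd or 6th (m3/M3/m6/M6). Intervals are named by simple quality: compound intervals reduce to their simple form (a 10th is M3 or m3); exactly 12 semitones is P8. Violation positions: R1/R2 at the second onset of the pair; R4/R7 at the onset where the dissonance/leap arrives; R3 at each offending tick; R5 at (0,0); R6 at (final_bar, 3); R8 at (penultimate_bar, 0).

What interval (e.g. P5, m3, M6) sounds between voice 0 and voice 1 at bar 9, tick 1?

P8

voice 0=G3 voice 1=G4 -> P8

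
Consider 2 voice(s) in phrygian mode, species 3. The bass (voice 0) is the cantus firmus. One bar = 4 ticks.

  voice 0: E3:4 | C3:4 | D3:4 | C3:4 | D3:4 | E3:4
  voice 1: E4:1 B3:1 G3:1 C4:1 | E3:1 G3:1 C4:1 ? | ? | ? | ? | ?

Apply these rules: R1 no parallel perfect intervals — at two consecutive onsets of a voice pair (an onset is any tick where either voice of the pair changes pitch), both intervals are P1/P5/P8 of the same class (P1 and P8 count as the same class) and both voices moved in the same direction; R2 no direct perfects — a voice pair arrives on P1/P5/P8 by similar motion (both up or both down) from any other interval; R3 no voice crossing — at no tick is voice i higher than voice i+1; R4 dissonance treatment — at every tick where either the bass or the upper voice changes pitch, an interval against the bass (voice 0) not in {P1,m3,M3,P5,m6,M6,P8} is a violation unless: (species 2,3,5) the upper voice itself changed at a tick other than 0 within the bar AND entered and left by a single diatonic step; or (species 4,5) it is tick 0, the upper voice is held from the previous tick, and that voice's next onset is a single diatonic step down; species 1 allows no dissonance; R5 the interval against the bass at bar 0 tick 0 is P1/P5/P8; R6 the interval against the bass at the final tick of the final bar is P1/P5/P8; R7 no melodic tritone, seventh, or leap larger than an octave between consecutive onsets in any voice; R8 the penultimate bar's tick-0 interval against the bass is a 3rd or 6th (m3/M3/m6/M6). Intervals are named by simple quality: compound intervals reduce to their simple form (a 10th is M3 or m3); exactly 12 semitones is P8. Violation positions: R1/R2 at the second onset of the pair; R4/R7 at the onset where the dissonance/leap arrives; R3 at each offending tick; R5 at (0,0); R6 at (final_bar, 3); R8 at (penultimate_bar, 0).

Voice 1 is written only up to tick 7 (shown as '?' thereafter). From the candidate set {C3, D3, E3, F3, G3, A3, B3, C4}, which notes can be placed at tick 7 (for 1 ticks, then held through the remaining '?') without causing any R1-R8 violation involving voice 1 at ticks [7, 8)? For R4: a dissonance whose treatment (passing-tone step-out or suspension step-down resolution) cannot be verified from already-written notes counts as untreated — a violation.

{A3, C3, C4, E3, G3}

C3: legal
D3: violates R4,R7
E3: legal
F3: violates R4
G3: legal
A3: legal
B3: violates R4
C4: legal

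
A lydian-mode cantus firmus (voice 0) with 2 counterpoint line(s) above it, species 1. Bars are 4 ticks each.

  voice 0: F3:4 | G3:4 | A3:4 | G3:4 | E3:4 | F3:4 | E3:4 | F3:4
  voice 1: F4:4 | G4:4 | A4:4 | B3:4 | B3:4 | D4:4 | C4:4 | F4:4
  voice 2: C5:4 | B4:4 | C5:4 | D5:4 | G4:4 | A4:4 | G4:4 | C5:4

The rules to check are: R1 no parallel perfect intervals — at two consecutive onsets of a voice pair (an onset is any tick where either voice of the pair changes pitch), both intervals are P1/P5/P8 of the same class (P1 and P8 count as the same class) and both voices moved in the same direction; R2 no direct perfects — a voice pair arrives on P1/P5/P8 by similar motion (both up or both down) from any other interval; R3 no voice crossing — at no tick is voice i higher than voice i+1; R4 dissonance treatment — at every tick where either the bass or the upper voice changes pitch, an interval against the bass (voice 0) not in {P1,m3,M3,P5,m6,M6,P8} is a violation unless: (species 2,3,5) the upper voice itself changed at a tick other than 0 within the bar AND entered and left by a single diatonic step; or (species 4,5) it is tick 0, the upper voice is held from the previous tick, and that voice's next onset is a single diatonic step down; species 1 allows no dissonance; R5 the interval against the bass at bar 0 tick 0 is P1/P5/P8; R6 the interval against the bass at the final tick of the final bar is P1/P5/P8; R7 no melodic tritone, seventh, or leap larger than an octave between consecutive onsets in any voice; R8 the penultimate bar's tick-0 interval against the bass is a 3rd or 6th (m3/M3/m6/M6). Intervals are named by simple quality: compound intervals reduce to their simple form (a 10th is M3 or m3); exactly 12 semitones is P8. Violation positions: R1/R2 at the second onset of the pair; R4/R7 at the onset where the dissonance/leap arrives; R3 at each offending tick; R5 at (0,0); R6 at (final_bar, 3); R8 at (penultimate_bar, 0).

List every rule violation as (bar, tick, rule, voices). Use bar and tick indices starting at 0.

bar 0: v0=F3 v1=F4 v2=C5 downbeat P5
bar 1: v0=G3 v1=G4 v2=B4 downbeat M3
bar 2: v0=A3 v1=A4 v2=C5 downbeat m3
bar 3: v0=G3 v1=B3 v2=D5 downbeat P5
bar 4: v0=E3 v1=B3 v2=G4 downbeat m3
bar 5: v0=F3 v1=D4 v2=A4 downbeat M3
bar 6: v0=E3 v1=C4 v2=G4 downbeat m3
bar 7: v0=F3 v1=F4 v2=C5 downbeat P5
  -> R1 @ bar 1 tick 0 v(0, 1): F3/F4 P8 -> G3/G4 P8 similar
  -> R1 @ bar 2 tick 0 v(0, 1): G3/G4 P8 -> A3/A4 P8 similar
  -> R7 @ bar 3 tick 0 v(1,): A4->B3 leap 10st
  -> R2 @ bar 5 tick 0 v(1, 2): B3/G4 m6 -> D4/A4 P5 similar
  -> R1 @ bar 6 tick 0 v(1, 2): D4/A4 P5 -> C4/G4 P5 similar
  -> R1 @ bar 7 tick 0 v(1, 2): C4/G4 P5 -> F4/C5 P5 similar
  -> R2 @ bar 7 tick 0 v(0, 1): E3/C4 m6 -> F3/F4 P8 similar
  -> R2 @ bar 7 tick 0 v(0, 2): E3/G4 m3 -> F3/C5 P5 similar

(1, 0, R1, (0, 1))
(2, 0, R1, (0, 1))
(3, 0, R7, (1,))
(5, 0, R2, (1, 2))
(6, 0, R1, (1, 2))
(7, 0, R1, (1, 2))
(7, 0, R2, (0, 1))
(7, 0, R2, (0, 2))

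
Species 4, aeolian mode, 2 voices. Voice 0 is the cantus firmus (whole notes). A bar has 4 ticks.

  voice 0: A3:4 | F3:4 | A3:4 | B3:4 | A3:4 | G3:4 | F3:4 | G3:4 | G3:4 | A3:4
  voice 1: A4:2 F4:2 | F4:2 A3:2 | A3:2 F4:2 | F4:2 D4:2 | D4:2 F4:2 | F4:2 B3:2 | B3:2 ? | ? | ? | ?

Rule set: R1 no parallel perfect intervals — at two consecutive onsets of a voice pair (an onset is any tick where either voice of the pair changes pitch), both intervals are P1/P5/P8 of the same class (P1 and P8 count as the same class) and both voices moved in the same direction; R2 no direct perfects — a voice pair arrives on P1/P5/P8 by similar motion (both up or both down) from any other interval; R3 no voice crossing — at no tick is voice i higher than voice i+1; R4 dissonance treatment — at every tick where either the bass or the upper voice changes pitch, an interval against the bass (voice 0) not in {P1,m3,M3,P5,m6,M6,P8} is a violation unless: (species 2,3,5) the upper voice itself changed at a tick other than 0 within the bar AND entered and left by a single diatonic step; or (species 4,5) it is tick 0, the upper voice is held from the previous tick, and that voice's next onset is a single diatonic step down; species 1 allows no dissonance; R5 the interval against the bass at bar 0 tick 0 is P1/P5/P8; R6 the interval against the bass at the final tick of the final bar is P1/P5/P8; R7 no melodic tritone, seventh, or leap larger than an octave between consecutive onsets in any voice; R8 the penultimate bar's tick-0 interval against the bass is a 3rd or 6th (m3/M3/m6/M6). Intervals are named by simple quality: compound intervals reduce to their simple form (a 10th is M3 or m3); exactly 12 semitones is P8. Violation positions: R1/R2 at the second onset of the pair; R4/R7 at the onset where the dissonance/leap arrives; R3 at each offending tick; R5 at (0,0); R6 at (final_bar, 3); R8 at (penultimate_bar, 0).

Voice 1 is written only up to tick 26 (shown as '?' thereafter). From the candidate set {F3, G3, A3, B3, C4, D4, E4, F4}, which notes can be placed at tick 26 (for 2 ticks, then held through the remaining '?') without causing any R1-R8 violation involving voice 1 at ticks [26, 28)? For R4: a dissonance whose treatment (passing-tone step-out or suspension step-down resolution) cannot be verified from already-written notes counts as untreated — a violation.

F3: violates R7
G3: violates R4
A3: legal
B3: legal
C4: legal
D4: legal
E4: violates R4
F4: violates R7

{A3, B3, C4, D4}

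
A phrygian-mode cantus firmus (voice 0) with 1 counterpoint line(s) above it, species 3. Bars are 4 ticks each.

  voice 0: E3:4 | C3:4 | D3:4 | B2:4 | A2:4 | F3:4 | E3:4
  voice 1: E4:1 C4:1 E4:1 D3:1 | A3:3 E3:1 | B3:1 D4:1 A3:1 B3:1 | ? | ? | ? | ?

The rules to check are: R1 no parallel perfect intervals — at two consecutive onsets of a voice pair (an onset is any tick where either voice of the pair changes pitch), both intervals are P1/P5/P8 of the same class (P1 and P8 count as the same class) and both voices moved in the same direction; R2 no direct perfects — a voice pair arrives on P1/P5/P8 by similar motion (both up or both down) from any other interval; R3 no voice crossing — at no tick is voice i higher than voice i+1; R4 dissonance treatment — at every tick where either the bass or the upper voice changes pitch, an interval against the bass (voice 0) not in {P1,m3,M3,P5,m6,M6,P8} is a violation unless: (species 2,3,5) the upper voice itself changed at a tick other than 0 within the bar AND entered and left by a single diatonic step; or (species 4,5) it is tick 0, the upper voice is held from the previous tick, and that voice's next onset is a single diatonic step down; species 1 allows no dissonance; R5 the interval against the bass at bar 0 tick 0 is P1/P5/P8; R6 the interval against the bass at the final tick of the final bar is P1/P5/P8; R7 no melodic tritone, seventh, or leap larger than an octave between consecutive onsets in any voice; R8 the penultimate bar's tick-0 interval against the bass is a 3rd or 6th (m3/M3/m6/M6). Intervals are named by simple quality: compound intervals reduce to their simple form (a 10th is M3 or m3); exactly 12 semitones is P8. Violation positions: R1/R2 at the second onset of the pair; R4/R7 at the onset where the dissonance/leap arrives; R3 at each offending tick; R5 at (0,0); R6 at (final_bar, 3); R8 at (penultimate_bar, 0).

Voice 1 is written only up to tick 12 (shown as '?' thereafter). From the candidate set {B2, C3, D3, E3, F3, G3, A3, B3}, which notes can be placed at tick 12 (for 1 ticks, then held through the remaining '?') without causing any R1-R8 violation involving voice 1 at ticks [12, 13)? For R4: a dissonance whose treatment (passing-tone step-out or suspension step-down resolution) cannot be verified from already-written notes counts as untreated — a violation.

B2: violates R2
C3: violates R4,R7
D3: legal
E3: violates R4
F3: violates R4,R7
G3: legal
A3: violates R4
B3: legal

{B3, D3, G3}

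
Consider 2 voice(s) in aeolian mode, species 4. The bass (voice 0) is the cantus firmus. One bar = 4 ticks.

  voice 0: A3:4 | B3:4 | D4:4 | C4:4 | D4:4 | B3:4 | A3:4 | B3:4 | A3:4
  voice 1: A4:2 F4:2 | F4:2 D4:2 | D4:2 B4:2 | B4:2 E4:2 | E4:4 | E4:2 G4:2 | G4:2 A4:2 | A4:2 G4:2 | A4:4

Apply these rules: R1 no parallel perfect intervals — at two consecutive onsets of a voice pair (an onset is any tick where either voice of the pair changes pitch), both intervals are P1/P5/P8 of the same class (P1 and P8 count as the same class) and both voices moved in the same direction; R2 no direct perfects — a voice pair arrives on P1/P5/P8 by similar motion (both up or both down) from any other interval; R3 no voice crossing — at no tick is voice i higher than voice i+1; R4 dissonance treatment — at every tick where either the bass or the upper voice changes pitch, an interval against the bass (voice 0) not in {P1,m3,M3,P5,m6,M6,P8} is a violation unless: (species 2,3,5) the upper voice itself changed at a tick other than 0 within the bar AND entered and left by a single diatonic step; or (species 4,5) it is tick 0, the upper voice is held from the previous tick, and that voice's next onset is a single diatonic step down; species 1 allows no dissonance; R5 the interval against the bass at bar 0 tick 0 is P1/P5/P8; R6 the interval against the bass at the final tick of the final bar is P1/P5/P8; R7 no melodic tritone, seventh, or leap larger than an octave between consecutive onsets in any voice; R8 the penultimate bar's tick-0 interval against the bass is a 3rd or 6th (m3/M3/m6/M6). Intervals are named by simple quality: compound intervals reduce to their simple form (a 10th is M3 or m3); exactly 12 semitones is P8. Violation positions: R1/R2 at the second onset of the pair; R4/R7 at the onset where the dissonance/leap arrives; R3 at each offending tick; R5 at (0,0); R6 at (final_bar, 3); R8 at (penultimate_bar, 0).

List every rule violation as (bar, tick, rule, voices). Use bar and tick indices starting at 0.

bar 0: v0=A3 v1=A4 downbeat P8
bar 1: v0=B3 v1=F4 downbeat TT
bar 2: v0=D4 v1=D4 downbeat P1
bar 3: v0=C4 v1=B4 downbeat M7
bar 4: v0=D4 v1=E4 downbeat M2
bar 5: v0=B3 v1=E4 downbeat P4
bar 6: v0=A3 v1=G4 downbeat m7
bar 7: v0=B3 v1=A4 downbeat m7
bar 8: v0=A3 v1=A4 downbeat P8
  -> R4 @ bar 1 tick 0 v(0, 1): B3/F4 TT untreated
  -> R4 @ bar 3 tick 0 v(0, 1): C4/B4 M7 untreated
  -> R4 @ bar 4 tick 0 v(0, 1): D4/E4 M2 untreated
  -> R4 @ bar 5 tick 0 v(0, 1): B3/E4 P4 untreated
  -> R4 @ bar 6 tick 0 v(0, 1): A3/G4 m7 untreated
  -> R8 @ bar 7 tick 0 v(0, 1): penult m7 not 3rd/6th

(1, 0, R4, (0, 1))
(3, 0, R4, (0, 1))
(4, 0, R4, (0, 1))
(5, 0, R4, (0, 1))
(6, 0, R4, (0, 1))
(7, 0, R8, (0, 1))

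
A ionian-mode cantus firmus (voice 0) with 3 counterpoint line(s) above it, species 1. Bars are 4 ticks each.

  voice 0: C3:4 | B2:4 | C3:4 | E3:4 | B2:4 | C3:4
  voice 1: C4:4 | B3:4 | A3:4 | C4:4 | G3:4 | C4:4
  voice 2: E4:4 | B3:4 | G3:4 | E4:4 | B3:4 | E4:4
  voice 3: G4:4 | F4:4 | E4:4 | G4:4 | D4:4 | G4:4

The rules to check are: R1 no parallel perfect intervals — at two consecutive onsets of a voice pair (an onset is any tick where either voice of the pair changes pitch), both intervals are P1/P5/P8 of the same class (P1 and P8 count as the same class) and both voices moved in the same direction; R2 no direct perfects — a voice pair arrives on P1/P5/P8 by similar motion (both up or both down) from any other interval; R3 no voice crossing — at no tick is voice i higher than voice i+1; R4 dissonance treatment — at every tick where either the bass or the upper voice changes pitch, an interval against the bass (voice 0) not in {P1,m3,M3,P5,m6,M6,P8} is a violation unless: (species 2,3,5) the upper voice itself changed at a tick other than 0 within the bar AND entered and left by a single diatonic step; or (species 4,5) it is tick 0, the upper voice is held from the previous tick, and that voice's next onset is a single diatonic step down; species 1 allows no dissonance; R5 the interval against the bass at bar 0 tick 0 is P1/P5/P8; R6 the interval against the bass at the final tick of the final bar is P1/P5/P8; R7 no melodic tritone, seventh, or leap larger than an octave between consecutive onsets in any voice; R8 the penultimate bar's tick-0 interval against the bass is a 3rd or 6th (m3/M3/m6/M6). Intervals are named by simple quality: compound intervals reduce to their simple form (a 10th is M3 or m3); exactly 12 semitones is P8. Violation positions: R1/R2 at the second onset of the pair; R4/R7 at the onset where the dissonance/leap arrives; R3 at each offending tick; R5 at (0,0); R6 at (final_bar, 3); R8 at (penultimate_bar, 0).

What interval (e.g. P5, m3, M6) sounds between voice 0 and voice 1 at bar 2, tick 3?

voice 0=C3 voice 1=A3 -> M6

M6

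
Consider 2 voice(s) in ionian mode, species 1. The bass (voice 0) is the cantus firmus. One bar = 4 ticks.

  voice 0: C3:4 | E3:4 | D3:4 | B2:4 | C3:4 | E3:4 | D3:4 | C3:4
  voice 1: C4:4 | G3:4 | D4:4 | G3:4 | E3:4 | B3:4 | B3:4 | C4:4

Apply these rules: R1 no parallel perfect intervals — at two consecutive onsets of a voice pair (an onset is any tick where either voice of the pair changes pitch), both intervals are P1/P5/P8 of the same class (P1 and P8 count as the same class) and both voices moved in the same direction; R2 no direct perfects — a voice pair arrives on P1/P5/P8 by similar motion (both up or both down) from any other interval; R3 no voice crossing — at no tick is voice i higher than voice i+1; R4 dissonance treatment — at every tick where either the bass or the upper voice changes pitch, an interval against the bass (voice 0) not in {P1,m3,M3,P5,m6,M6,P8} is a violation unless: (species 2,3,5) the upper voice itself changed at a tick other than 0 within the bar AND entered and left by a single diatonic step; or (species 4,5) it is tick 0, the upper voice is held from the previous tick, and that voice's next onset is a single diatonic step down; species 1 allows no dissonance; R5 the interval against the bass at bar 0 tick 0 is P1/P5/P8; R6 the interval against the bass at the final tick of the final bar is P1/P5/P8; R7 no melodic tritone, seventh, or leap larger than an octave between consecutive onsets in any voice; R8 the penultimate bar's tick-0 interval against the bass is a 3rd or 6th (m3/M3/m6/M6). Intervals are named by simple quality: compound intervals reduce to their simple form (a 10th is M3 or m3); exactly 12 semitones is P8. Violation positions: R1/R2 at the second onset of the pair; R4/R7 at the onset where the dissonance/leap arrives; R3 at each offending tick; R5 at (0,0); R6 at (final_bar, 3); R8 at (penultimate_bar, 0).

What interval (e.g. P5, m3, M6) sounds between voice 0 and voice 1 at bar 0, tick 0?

P8

voice 0=C3 voice 1=C4 -> P8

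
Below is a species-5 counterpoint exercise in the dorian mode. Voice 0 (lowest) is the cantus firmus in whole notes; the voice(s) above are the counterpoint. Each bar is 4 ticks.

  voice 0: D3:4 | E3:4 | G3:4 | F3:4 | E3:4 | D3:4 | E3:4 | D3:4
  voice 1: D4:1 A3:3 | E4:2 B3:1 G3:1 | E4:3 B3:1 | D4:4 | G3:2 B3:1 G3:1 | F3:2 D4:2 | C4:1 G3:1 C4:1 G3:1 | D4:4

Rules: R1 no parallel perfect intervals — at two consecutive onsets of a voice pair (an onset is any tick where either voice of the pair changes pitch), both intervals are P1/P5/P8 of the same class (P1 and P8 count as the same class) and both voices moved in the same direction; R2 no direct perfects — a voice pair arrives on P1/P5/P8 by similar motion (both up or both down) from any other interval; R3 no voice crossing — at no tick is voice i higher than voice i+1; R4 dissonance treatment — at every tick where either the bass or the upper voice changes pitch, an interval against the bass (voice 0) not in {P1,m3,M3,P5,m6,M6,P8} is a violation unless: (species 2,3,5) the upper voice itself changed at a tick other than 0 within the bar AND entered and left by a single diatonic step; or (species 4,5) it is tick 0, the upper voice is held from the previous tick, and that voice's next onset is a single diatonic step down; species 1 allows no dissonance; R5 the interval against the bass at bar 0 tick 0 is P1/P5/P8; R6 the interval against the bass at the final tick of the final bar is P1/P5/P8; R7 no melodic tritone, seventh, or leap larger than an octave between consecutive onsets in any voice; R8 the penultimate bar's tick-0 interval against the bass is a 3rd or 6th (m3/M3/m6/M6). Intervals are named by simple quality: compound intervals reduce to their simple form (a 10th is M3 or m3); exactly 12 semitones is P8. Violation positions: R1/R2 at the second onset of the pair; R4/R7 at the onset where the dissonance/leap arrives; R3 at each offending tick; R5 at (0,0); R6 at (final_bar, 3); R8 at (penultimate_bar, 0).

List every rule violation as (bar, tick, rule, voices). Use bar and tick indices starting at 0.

(1, 0, R2, (0, 1))

bar 0: v0=D3 v1=D4 downbeat P8
bar 1: v0=E3 v1=E4 downbeat P8
bar 2: v0=G3 v1=E4 downbeat M6
bar 3: v0=F3 v1=D4 downbeat M6
bar 4: v0=E3 v1=G3 downbeat m3
bar 5: v0=D3 v1=F3 downbeat m3
bar 6: v0=E3 v1=C4 downbeat m6
bar 7: v0=D3 v1=D4 downbeat P8
  -> R2 @ bar 1 tick 0 v(0, 1): D3/A3 P5 -> E3/E4 P8 similar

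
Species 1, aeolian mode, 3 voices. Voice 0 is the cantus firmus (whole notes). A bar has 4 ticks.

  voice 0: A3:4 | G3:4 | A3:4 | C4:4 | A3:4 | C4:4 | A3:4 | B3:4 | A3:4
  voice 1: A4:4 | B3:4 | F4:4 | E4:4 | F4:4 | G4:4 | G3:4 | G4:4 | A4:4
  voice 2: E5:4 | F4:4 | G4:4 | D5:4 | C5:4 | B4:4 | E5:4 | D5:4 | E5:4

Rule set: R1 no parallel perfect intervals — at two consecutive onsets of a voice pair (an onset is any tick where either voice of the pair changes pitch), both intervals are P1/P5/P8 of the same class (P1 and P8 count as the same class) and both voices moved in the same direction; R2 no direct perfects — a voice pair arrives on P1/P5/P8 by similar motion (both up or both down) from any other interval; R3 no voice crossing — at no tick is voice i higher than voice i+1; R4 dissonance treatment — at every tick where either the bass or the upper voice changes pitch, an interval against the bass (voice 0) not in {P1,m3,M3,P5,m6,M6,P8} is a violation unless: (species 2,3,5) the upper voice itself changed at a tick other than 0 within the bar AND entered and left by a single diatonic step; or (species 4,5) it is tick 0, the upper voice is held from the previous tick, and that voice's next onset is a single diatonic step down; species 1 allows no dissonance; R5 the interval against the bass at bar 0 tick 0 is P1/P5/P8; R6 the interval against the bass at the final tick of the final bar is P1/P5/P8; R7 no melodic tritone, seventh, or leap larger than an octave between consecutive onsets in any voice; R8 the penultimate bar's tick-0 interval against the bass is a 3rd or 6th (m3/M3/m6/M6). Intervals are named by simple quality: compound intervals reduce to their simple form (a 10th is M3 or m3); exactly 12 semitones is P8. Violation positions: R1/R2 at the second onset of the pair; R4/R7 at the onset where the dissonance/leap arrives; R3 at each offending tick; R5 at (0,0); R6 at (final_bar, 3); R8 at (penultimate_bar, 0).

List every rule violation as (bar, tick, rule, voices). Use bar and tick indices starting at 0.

bar 0: v0=A3 v1=A4 v2=E5 downbeat P5
bar 1: v0=G3 v1=B3 v2=F4 downbeat m7
bar 2: v0=A3 v1=F4 v2=G4 downbeat m7
bar 3: v0=C4 v1=E4 v2=D5 downbeat M2
bar 4: v0=A3 v1=F4 v2=C5 downbeat m3
bar 5: v0=C4 v1=G4 v2=B4 downbeat M7
bar 6: v0=A3 v1=G3 v2=E5 downbeat P5
bar 7: v0=B3 v1=G4 v2=D5 downbeat m3
bar 8: v0=A3 v1=A4 v2=E5 downbeat P5
  -> R4 @ bar 1 tick 0 v(0, 2): G3/F4 m7 untreated
  -> R7 @ bar 1 tick 0 v(1,): A4->B3 leap 10st
  -> R7 @ bar 1 tick 0 v(2,): E5->F4 leap 11st
  -> R4 @ bar 2 tick 0 v(0, 2): A3/G4 m7 untreated
  -> R7 @ bar 2 tick 0 v(1,): B3->F4 leap 6st
  -> R4 @ bar 3 tick 0 v(0, 2): C4/D5 M2 untreated
  -> R2 @ bar 5 tick 0 v(0, 1): A3/F4 m6 -> C4/G4 P5 similar
  -> R4 @ bar 5 tick 0 v(0, 2): C4/B4 M7 untreated
  -> R3 @ bar 6 tick 0 v(0, 1): A3 above G3
  -> R4 @ bar 6 tick 0 v(0, 1): A3/G3 M2 untreated
  -> R3 @ bar 6 tick 1 v(0, 1): A3 above G3
  -> R3 @ bar 6 tick 2 v(0, 1): A3 above G3
  -> R3 @ bar 6 tick 3 v(0, 1): A3 above G3
  -> R1 @ bar 8 tick 0 v(1, 2): G4/D5 P5 -> A4/E5 P5 similar

(1, 0, R4, (0, 2))
(1, 0, R7, (1,))
(1, 0, R7, (2,))
(2, 0, R4, (0, 2))
(2, 0, R7, (1,))
(3, 0, R4, (0, 2))
(5, 0, R2, (0, 1))
(5, 0, R4, (0, 2))
(6, 0, R3, (0, 1))
(6, 0, R4, (0, 1))
(6, 1, R3, (0, 1))
(6, 2, R3, (0, 1))
(6, 3, R3, (0, 1))
(8, 0, R1, (1, 2))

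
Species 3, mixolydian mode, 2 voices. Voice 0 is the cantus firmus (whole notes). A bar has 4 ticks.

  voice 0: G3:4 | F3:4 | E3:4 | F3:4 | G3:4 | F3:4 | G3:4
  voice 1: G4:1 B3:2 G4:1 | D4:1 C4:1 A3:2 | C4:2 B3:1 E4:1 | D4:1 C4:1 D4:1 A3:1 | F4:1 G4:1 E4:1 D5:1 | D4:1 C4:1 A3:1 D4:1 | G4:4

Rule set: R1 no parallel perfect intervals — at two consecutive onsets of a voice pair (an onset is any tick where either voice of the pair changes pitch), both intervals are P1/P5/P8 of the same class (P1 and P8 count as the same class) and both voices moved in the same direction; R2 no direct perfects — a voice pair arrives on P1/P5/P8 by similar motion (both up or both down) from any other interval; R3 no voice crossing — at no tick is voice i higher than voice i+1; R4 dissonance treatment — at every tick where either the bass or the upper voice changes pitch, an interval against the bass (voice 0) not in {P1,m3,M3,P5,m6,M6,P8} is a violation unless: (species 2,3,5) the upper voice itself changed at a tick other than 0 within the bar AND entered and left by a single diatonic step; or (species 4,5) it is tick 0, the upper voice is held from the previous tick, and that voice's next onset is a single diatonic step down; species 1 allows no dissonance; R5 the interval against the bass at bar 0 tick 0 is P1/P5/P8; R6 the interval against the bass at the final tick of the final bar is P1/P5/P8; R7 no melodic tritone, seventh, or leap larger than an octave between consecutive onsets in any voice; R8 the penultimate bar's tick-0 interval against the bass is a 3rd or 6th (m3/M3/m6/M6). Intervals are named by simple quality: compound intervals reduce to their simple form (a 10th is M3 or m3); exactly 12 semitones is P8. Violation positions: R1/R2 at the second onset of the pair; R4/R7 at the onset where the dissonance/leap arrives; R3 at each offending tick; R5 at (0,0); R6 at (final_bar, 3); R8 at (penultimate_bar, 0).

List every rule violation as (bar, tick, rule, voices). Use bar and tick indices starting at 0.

(4, 0, R4, (0, 1))
(4, 3, R7, (1,))
(6, 0, R2, (0, 1))

bar 0: v0=G3 v1=G4 downbeat P8
bar 1: v0=F3 v1=D4 downbeat M6
bar 2: v0=E3 v1=C4 downbeat m6
bar 3: v0=F3 v1=D4 downbeat M6
bar 4: v0=G3 v1=F4 downbeat m7
bar 5: v0=F3 v1=D4 downbeat M6
bar 6: v0=G3 v1=G4 downbeat P8
  -> R4 @ bar 4 tick 0 v(0, 1): G3/F4 m7 untreated
  -> R7 @ bar 4 tick 3 v(1,): E4->D5 leap 10st
  -> R2 @ bar 6 tick 0 v(0, 1): F3/D4 M6 -> G3/G4 P8 similar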